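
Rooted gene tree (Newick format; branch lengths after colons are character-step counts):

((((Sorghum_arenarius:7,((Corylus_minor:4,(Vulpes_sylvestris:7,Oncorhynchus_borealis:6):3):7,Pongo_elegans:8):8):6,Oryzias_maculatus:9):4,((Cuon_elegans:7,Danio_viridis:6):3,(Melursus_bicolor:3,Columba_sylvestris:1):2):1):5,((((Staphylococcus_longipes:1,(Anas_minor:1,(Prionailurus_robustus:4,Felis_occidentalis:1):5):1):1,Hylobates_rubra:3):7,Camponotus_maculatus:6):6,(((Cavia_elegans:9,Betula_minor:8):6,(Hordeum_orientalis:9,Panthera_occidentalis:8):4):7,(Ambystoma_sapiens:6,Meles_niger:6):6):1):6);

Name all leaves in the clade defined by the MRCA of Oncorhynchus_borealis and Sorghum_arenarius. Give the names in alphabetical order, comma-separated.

Corylus_minor, Oncorhynchus_borealis, Pongo_elegans, Sorghum_arenarius, Vulpes_sylvestris

Tracing Oncorhynchus_borealis: it sits inside (Vulpes_sylvestris,Oncorhynchus_borealis).
Tracing Sorghum_arenarius: it sits inside (Sorghum_arenarius,((Corylus_minor,(Vulpes_sylvestris,Oncorhynchus_borealis)),Pongo_elegans)).
The smallest clade enclosing both is (Sorghum_arenarius,((Corylus_minor,(Vulpes_sylvestris,Oncorhynchus_borealis)),Pongo_elegans)); the answer is its 5 terminal taxa in alphabetical order.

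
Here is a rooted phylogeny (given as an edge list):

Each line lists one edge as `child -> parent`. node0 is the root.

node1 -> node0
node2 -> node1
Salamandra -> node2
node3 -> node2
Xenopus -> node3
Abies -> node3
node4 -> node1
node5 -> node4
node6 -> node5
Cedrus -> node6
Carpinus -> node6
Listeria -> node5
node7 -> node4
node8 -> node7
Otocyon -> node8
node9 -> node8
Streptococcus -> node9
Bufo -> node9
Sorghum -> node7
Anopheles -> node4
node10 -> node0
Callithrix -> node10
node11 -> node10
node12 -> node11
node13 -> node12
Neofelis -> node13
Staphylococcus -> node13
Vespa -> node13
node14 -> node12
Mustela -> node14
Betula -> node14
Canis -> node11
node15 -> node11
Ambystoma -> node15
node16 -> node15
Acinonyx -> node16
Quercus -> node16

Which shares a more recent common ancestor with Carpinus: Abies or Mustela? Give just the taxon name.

The MRCA of Carpinus and Abies subtends ((Salamandra,(Xenopus,Abies)),(((Cedrus,Carpinus),Listeria),((Otocyon,(Streptococcus,Bufo)),Sorghum),Anopheles)) (11 taxa).
The MRCA of Carpinus and Mustela is the root, subtending the entire tree (21 taxa).
The first is nested inside the second, so Carpinus shares a more recent common ancestor with Abies.

Abies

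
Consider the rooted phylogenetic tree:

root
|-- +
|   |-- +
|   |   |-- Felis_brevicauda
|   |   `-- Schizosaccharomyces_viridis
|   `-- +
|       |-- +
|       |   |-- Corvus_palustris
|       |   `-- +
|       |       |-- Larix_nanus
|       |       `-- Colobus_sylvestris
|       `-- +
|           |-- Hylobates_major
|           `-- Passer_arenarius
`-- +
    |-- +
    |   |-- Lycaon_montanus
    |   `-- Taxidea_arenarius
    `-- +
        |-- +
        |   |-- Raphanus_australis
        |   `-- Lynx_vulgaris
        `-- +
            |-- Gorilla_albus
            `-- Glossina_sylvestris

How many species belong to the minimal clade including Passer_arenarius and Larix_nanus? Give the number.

The MRCA of Passer_arenarius and Larix_nanus is the node subtending ((Corvus_palustris,(Larix_nanus,Colobus_sylvestris)),(Hylobates_major,Passer_arenarius)).
That clade contains 5 terminal taxa: Colobus_sylvestris, Corvus_palustris, Hylobates_major, Larix_nanus, Passer_arenarius.

5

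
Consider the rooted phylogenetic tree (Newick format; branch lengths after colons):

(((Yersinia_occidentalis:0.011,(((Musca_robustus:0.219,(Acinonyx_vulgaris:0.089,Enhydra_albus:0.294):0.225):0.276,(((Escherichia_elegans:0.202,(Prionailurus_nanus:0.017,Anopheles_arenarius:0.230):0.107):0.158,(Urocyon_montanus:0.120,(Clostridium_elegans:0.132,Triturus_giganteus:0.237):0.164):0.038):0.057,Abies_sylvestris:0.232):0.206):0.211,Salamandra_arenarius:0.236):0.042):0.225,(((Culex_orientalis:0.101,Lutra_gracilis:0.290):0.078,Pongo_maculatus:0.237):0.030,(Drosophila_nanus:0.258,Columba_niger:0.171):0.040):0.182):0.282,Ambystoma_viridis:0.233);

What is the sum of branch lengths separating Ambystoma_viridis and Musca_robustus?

The path runs Ambystoma_viridis → … → MRCA → … → Musca_robustus; the MRCA is the root of the tree.
Branch lengths along that path: 0.233 + 0.282 + 0.225 + 0.042 + 0.211 + 0.276 + 0.219 = 1.488.

1.488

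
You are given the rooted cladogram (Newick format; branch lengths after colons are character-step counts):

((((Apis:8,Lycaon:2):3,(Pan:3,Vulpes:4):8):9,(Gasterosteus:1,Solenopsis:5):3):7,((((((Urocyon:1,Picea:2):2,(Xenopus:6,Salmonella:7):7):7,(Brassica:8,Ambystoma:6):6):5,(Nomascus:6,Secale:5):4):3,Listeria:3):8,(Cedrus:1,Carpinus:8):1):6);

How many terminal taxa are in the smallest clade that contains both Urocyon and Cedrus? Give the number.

11

The MRCA of Urocyon and Cedrus is the node subtending ((((((Urocyon,Picea),(Xenopus,Salmonella)),(Brassica,Ambystoma)),(Nomascus,Secale)),Listeria),(Cedrus,Carpinus)).
That clade contains 11 terminal taxa: Ambystoma, Brassica, Carpinus, Cedrus, Listeria, Nomascus, Picea, Salmonella, Secale, Urocyon, Xenopus.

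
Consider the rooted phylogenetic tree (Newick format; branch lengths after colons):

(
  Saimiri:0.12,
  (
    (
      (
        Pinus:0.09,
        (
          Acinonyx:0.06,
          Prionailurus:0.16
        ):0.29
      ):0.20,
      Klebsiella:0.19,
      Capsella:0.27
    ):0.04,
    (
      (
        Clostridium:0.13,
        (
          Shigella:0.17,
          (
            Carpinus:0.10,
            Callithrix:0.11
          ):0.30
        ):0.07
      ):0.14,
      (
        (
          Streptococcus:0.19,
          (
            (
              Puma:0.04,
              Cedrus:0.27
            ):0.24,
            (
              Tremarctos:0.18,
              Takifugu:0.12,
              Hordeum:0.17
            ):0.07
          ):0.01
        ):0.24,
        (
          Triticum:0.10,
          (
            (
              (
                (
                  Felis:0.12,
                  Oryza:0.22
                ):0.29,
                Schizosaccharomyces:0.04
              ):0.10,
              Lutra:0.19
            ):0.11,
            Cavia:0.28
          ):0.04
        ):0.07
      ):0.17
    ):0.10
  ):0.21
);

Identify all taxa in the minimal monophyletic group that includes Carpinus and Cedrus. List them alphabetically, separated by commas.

Tracing Carpinus: it sits inside (Carpinus,Callithrix).
Tracing Cedrus: it sits inside (Puma,Cedrus).
The smallest clade enclosing both is ((Clostridium,(Shigella,(Carpinus,Callithrix))),((Streptococcus,((Puma,Cedrus),(Tremarctos,Takifugu,Hordeum))),(Triticum,((((Felis,Oryza),Schizosaccharomyces),Lutra),Cavia)))); the answer is its 16 terminal taxa in alphabetical order.

Callithrix, Carpinus, Cavia, Cedrus, Clostridium, Felis, Hordeum, Lutra, Oryza, Puma, Schizosaccharomyces, Shigella, Streptococcus, Takifugu, Tremarctos, Triticum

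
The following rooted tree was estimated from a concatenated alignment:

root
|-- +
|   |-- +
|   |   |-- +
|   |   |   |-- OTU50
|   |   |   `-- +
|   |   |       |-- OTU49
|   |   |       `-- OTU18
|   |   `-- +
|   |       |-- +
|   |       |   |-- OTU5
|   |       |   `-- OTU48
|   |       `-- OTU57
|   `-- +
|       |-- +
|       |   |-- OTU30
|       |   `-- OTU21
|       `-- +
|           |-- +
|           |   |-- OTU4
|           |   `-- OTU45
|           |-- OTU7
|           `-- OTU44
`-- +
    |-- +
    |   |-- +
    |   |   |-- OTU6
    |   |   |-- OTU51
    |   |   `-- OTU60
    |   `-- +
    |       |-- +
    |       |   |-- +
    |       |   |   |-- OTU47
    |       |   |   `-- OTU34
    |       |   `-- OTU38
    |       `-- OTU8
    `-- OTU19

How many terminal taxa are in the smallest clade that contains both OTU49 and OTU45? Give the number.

The MRCA of OTU49 and OTU45 is the node subtending (((OTU50,(OTU49,OTU18)),((OTU5,OTU48),OTU57)),((OTU30,OTU21),((OTU4,OTU45),OTU7,OTU44))).
That clade contains 12 terminal taxa: OTU18, OTU21, OTU30, OTU4, OTU44, OTU45, OTU48, OTU49, OTU5, OTU50, OTU57, OTU7.

12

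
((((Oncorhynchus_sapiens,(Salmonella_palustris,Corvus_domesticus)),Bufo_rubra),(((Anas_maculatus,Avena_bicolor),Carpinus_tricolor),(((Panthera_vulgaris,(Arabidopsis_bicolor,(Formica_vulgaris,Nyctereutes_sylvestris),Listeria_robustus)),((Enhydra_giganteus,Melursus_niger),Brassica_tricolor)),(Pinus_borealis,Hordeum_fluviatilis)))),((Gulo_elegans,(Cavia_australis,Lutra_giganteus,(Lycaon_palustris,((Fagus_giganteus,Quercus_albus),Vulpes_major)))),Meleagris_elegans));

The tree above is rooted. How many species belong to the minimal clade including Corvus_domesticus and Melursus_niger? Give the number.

The MRCA of Corvus_domesticus and Melursus_niger is the node subtending (((Oncorhynchus_sapiens,(Salmonella_palustris,Corvus_domesticus)),Bufo_rubra),(((Anas_maculatus,Avena_bicolor),Carpinus_tricolor),(((Panthera_vulgaris,(Arabidopsis_bicolor,(Formica_vulgaris,Nyctereutes_sylvestris),Listeria_robustus)),((Enhydra_giganteus,Melursus_niger),Brassica_tricolor)),(Pinus_borealis,Hordeum_fluviatilis)))).
That clade contains 17 terminal taxa: Anas_maculatus, Arabidopsis_bicolor, Avena_bicolor, Brassica_tricolor, Bufo_rubra, Carpinus_tricolor, Corvus_domesticus, Enhydra_giganteus, Formica_vulgaris, Hordeum_fluviatilis, Listeria_robustus, Melursus_niger, Nyctereutes_sylvestris, Oncorhynchus_sapiens, Panthera_vulgaris, Pinus_borealis, Salmonella_palustris.

17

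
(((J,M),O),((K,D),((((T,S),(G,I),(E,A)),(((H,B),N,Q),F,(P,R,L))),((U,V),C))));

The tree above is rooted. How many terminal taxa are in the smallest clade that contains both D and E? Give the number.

The MRCA of D and E is the node subtending ((K,D),((((T,S),(G,I),(E,A)),(((H,B),N,Q),F,(P,R,L))),((U,V),C))).
That clade contains 19 terminal taxa: A, B, C, D, E, F, G, H, I, K, L, N, P, Q, R, S, T, U, V.

19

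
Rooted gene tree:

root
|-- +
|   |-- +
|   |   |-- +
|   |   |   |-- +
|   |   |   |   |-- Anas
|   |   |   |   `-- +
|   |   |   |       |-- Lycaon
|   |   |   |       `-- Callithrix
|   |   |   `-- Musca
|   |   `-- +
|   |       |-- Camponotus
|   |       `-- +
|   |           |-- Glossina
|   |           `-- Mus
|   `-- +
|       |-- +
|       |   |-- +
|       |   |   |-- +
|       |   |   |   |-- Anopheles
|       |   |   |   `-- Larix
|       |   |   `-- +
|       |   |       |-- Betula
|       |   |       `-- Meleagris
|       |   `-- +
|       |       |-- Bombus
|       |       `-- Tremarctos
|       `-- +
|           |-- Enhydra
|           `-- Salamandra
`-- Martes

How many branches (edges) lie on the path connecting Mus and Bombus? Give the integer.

8

The MRCA of Mus and Bombus is the node subtending ((((Anas,(Lycaon,Callithrix)),Musca),(Camponotus,(Glossina,Mus))),((((Anopheles,Larix),(Betula,Meleagris)),(Bombus,Tremarctos)),(Enhydra,Salamandra))).
From Mus up to that node: 4 branches. From Bombus up to the same node: 4 branches. Total: 4 + 4 = 8.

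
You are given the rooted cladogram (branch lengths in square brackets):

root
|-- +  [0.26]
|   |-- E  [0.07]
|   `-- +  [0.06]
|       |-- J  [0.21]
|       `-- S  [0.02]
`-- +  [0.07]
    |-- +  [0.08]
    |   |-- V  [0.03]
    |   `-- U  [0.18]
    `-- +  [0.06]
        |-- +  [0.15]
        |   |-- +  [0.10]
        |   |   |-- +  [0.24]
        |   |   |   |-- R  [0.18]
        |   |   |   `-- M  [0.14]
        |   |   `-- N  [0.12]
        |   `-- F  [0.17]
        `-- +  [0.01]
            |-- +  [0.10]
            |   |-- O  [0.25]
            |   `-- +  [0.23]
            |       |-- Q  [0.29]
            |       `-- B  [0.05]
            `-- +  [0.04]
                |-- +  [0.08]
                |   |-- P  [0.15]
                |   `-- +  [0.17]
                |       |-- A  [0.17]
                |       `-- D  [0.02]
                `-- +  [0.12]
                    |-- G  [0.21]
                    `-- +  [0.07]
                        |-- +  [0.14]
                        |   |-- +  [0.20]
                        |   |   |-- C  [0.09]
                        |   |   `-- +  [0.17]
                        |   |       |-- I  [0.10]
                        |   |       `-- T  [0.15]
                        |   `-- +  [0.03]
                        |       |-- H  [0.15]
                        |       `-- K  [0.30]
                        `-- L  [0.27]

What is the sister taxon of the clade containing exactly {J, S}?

E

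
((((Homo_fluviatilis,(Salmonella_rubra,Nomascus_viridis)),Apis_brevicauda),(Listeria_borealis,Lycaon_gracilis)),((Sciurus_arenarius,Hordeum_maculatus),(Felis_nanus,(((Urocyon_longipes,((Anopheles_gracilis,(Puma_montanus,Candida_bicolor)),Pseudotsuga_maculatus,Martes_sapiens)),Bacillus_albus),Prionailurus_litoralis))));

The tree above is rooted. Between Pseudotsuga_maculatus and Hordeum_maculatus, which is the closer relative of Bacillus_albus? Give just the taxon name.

The MRCA of Bacillus_albus and Pseudotsuga_maculatus subtends ((Urocyon_longipes,((Anopheles_gracilis,(Puma_montanus,Candida_bicolor)),Pseudotsuga_maculatus,Martes_sapiens)),Bacillus_albus) (7 taxa).
The MRCA of Bacillus_albus and Hordeum_maculatus subtends ((Sciurus_arenarius,Hordeum_maculatus),(Felis_nanus,(((Urocyon_longipes,((Anopheles_gracilis,(Puma_montanus,Candida_bicolor)),Pseudotsuga_maculatus,Martes_sapiens)),Bacillus_albus),Prionailurus_litoralis))) (11 taxa).
The first is nested inside the second, so Bacillus_albus shares a more recent common ancestor with Pseudotsuga_maculatus.

Pseudotsuga_maculatus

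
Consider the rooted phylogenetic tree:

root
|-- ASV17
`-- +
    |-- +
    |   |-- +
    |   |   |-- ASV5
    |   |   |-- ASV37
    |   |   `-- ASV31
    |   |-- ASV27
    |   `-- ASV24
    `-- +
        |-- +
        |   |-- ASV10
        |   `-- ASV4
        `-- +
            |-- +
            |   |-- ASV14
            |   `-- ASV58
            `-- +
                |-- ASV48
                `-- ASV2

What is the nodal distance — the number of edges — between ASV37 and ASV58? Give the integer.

7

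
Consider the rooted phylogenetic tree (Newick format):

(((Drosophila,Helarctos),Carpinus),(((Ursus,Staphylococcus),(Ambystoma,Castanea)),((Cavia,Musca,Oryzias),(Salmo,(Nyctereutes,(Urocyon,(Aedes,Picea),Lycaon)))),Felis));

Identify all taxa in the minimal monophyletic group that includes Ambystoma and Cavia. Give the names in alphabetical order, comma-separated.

Aedes, Ambystoma, Castanea, Cavia, Felis, Lycaon, Musca, Nyctereutes, Oryzias, Picea, Salmo, Staphylococcus, Urocyon, Ursus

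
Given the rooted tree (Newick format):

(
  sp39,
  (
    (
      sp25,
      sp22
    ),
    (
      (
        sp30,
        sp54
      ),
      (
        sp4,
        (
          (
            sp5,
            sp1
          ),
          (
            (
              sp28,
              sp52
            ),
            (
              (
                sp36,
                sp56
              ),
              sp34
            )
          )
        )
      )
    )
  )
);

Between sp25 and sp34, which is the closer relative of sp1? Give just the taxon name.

sp34

The MRCA of sp1 and sp34 subtends ((sp5,sp1),((sp28,sp52),((sp36,sp56),sp34))) (7 taxa).
The MRCA of sp1 and sp25 subtends ((sp25,sp22),((sp30,sp54),(sp4,((sp5,sp1),((sp28,sp52),((sp36,sp56),sp34)))))) (12 taxa).
The first is nested inside the second, so sp1 shares a more recent common ancestor with sp34.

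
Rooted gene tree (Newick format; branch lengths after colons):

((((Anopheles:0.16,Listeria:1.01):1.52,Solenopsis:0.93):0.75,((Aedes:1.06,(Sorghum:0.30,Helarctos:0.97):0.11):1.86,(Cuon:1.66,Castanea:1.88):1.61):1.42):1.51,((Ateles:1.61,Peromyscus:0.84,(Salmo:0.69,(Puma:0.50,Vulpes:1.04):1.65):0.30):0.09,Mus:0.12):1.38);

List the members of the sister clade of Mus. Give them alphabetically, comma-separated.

Mus attaches to the tree at the node subtending ((Ateles,Peromyscus,(Salmo,(Puma,Vulpes))),Mus).
The other lineage descending from that same node — the sister group — is (Ateles,Peromyscus,(Salmo,(Puma,Vulpes))); its 5 tips in alphabetical order are the answer.

Ateles, Peromyscus, Puma, Salmo, Vulpes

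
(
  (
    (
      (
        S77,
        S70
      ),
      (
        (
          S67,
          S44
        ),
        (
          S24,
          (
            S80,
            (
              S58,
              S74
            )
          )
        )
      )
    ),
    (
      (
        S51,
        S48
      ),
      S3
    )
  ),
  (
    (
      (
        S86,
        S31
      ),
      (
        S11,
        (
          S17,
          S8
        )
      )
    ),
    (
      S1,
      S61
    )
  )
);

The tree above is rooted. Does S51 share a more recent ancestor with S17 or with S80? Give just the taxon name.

The MRCA of S51 and S80 subtends (((S77,S70),((S67,S44),(S24,(S80,(S58,S74))))),((S51,S48),S3)) (11 taxa).
The MRCA of S51 and S17 is the root, subtending the entire tree (18 taxa).
The first is nested inside the second, so S51 shares a more recent common ancestor with S80.

S80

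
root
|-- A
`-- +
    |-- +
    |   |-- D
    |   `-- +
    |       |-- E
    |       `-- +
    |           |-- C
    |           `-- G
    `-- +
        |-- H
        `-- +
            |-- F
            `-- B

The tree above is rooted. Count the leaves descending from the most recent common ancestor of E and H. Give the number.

The MRCA of E and H is the node subtending ((D,(E,(C,G))),(H,(F,B))).
That clade contains 7 terminal taxa: B, C, D, E, F, G, H.

7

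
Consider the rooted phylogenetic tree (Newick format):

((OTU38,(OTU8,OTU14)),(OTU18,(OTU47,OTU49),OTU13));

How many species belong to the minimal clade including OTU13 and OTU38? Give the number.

The MRCA of OTU13 and OTU38 is the root, so the clade is the entire tree.
That clade contains 7 terminal taxa: OTU13, OTU14, OTU18, OTU38, OTU47, OTU49, OTU8.

7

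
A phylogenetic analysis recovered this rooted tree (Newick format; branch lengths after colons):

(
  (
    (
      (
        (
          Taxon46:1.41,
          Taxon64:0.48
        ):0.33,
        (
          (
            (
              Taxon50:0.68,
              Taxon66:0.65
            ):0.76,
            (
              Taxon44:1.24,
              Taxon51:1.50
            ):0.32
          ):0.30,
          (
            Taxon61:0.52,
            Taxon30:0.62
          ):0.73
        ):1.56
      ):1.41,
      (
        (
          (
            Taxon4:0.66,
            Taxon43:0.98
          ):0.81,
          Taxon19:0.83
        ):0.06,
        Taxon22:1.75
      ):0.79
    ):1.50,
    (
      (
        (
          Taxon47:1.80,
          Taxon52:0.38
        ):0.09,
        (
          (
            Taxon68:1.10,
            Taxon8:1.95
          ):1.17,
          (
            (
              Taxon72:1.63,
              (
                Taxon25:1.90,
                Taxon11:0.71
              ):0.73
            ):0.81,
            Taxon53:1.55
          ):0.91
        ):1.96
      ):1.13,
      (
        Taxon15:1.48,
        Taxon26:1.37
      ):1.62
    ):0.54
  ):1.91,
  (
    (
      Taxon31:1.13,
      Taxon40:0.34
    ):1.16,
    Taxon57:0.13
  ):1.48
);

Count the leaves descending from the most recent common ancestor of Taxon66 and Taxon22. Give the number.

12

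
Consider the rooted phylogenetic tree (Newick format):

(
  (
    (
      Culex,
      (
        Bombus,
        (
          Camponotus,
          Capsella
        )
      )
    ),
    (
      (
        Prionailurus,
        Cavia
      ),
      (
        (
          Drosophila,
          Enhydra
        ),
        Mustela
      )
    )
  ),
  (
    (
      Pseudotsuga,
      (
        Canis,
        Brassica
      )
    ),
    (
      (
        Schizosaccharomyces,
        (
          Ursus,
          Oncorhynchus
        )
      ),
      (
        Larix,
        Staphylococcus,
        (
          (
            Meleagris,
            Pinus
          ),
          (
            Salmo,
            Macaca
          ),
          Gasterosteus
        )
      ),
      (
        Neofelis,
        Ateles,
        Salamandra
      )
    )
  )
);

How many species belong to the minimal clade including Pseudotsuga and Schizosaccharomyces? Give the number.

The MRCA of Pseudotsuga and Schizosaccharomyces is the node subtending ((Pseudotsuga,(Canis,Brassica)),((Schizosaccharomyces,(Ursus,Oncorhynchus)),(Larix,Staphylococcus,((Meleagris,Pinus),(Salmo,Macaca),Gasterosteus)),(Neofelis,Ateles,Salamandra))).
That clade contains 16 terminal taxa: Ateles, Brassica, Canis, Gasterosteus, Larix, Macaca, Meleagris, Neofelis, Oncorhynchus, Pinus, Pseudotsuga, Salamandra, Salmo, Schizosaccharomyces, Staphylococcus, Ursus.

16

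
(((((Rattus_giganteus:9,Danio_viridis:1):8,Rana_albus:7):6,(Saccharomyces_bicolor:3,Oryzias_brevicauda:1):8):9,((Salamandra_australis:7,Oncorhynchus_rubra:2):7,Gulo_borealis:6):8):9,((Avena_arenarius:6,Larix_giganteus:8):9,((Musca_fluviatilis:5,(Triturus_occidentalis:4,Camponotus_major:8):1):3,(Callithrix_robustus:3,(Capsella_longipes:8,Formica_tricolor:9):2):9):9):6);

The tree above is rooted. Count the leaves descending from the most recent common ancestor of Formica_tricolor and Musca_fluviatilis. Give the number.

6

The MRCA of Formica_tricolor and Musca_fluviatilis is the node subtending ((Musca_fluviatilis,(Triturus_occidentalis,Camponotus_major)),(Callithrix_robustus,(Capsella_longipes,Formica_tricolor))).
That clade contains 6 terminal taxa: Callithrix_robustus, Camponotus_major, Capsella_longipes, Formica_tricolor, Musca_fluviatilis, Triturus_occidentalis.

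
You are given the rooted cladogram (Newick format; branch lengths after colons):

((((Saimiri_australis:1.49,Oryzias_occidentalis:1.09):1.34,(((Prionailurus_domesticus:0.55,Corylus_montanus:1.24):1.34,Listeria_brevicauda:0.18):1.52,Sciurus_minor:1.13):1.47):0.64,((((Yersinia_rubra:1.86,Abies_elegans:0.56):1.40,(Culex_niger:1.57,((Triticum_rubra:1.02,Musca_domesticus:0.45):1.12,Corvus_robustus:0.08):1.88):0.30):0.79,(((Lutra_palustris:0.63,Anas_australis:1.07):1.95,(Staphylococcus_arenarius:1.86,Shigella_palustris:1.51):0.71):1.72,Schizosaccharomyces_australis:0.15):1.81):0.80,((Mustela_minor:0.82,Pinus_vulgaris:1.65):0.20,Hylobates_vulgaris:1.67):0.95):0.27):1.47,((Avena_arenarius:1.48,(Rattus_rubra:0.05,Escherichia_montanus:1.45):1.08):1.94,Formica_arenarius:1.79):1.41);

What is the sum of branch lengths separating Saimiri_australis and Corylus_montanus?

8.40

The path runs Saimiri_australis → … → MRCA → … → Corylus_montanus; the MRCA is the node subtending ((Saimiri_australis,Oryzias_occidentalis),(((Prionailurus_domesticus,Corylus_montanus),Listeria_brevicauda),Sciurus_minor)).
Branch lengths along that path: 1.49 + 1.34 + 1.47 + 1.52 + 1.34 + 1.24 = 8.40.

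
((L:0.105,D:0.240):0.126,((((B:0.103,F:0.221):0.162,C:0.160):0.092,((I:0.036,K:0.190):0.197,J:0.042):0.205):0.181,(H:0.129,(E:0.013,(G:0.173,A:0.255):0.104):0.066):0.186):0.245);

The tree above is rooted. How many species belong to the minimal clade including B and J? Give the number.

6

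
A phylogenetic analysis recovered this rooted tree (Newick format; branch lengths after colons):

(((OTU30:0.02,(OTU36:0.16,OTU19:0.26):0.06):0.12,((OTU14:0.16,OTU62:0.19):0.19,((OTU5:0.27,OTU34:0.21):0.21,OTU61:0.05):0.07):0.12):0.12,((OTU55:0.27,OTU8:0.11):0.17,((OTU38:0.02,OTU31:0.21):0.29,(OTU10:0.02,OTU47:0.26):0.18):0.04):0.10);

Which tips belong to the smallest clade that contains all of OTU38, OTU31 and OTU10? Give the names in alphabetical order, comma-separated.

Tracing OTU38: it sits inside (OTU38,OTU31).
Tracing OTU31: it sits inside (OTU38,OTU31).
Tracing OTU10: it sits inside (OTU10,OTU47).
The smallest clade enclosing all 3 is ((OTU38,OTU31),(OTU10,OTU47)); the answer is its 4 terminal taxa in alphabetical order.

OTU10, OTU31, OTU38, OTU47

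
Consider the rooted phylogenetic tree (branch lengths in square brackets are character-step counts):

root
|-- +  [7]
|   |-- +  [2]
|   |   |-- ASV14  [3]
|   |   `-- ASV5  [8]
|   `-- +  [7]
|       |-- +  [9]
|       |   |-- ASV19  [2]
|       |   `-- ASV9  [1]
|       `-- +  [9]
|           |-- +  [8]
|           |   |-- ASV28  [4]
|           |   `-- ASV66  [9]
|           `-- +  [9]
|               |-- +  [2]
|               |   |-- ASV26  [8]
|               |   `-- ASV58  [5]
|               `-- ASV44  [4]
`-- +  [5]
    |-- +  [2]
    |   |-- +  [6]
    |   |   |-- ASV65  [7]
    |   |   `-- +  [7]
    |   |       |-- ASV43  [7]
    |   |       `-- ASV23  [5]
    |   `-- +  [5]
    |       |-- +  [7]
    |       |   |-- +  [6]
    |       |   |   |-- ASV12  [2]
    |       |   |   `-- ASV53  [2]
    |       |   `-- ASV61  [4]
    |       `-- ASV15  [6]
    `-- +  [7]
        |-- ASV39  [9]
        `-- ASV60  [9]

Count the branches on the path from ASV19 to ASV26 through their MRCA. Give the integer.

The MRCA of ASV19 and ASV26 is the node subtending ((ASV19,ASV9),((ASV28,ASV66),((ASV26,ASV58),ASV44))).
From ASV19 up to that node: 2 branches. From ASV26 up to the same node: 4 branches. Total: 2 + 4 = 6.

6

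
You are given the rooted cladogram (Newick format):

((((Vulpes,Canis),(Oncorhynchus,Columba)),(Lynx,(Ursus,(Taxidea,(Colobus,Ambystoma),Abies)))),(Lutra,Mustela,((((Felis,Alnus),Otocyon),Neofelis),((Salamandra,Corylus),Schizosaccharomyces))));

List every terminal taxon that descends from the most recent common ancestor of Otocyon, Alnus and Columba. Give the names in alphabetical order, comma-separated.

Abies, Alnus, Ambystoma, Canis, Colobus, Columba, Corylus, Felis, Lutra, Lynx, Mustela, Neofelis, Oncorhynchus, Otocyon, Salamandra, Schizosaccharomyces, Taxidea, Ursus, Vulpes

Tracing Otocyon: it sits inside ((Felis,Alnus),Otocyon).
Tracing Alnus: it sits inside (Felis,Alnus).
Tracing Columba: it sits inside (Oncorhynchus,Columba).
The smallest clade enclosing all 3 is the whole tree (their MRCA is the root), so the answer is all 19 tips in alphabetical order.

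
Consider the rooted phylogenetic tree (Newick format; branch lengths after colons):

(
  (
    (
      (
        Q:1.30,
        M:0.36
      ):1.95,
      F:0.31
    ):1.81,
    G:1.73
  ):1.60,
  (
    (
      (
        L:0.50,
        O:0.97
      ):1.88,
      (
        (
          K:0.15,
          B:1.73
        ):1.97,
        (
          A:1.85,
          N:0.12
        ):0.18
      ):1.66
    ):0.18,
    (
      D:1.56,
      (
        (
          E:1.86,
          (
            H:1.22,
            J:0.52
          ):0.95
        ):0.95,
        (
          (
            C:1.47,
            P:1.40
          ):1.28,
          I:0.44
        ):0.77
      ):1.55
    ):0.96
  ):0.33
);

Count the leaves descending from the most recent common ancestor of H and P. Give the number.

The MRCA of H and P is the node subtending ((E,(H,J)),((C,P),I)).
That clade contains 6 terminal taxa: C, E, H, I, J, P.

6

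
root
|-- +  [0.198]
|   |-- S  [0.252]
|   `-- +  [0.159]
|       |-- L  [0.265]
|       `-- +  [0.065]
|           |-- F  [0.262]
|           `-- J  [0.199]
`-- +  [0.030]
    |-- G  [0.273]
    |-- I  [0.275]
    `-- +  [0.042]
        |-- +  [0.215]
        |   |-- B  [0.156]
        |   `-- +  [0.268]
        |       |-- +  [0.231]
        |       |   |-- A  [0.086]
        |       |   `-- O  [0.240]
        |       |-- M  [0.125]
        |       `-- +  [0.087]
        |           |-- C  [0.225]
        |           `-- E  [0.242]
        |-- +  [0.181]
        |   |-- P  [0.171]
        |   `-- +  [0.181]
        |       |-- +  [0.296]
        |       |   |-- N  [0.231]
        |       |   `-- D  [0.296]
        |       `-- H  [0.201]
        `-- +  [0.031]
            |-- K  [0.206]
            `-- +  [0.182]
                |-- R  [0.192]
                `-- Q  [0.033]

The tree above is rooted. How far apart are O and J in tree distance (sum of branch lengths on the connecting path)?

The path runs O → … → MRCA → … → J; the MRCA is the root of the tree.
Branch lengths along that path: 0.240 + 0.231 + 0.268 + 0.215 + 0.042 + 0.030 + 0.198 + 0.159 + 0.065 + 0.199 = 1.647.

1.647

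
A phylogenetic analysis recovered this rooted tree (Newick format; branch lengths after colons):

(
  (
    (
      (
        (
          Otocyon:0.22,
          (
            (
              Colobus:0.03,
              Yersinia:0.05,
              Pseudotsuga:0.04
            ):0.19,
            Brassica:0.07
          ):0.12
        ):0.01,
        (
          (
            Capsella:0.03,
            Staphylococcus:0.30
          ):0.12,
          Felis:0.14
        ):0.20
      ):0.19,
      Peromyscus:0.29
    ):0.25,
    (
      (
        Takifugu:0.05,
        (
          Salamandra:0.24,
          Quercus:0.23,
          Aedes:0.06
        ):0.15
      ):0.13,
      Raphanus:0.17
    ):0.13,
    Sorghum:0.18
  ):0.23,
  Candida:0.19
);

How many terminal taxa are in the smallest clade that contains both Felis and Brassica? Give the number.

8

The MRCA of Felis and Brassica is the node subtending ((Otocyon,((Colobus,Yersinia,Pseudotsuga),Brassica)),((Capsella,Staphylococcus),Felis)).
That clade contains 8 terminal taxa: Brassica, Capsella, Colobus, Felis, Otocyon, Pseudotsuga, Staphylococcus, Yersinia.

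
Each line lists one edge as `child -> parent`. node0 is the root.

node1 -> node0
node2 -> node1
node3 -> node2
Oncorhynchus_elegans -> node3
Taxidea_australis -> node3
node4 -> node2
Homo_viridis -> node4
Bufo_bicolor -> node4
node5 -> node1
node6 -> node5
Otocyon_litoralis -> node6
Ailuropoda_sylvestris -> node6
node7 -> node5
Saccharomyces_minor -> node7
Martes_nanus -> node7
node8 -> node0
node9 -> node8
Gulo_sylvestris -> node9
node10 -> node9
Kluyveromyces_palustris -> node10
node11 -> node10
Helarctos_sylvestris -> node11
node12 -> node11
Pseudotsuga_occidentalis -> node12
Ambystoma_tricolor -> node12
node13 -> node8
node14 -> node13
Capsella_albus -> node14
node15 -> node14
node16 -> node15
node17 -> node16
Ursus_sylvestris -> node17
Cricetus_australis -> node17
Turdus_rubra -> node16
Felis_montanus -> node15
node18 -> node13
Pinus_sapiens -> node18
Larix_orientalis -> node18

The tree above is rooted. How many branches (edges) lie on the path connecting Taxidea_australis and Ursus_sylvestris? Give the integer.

11

The MRCA of Taxidea_australis and Ursus_sylvestris is the root of the tree.
From Taxidea_australis up to that node: 4 branches. From Ursus_sylvestris up to the same node: 7 branches. Total: 4 + 7 = 11.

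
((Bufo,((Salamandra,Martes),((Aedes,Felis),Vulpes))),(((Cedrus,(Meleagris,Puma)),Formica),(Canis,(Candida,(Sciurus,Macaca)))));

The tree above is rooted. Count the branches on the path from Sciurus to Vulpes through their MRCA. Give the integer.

The MRCA of Sciurus and Vulpes is the root of the tree.
From Sciurus up to that node: 5 branches. From Vulpes up to the same node: 4 branches. Total: 5 + 4 = 9.

9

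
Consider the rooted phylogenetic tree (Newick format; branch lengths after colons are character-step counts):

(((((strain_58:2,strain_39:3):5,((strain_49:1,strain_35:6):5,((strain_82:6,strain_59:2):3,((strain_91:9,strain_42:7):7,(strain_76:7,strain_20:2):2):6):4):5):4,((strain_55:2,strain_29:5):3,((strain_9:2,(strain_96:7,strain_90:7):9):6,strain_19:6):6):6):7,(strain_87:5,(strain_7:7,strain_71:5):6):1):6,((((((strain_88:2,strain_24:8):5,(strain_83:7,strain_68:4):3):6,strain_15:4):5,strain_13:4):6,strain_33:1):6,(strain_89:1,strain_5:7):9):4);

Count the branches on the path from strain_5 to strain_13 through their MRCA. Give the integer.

The MRCA of strain_5 and strain_13 is the node subtending ((((((strain_88,strain_24),(strain_83,strain_68)),strain_15),strain_13),strain_33),(strain_89,strain_5)).
From strain_5 up to that node: 2 branches. From strain_13 up to the same node: 3 branches. Total: 2 + 3 = 5.

5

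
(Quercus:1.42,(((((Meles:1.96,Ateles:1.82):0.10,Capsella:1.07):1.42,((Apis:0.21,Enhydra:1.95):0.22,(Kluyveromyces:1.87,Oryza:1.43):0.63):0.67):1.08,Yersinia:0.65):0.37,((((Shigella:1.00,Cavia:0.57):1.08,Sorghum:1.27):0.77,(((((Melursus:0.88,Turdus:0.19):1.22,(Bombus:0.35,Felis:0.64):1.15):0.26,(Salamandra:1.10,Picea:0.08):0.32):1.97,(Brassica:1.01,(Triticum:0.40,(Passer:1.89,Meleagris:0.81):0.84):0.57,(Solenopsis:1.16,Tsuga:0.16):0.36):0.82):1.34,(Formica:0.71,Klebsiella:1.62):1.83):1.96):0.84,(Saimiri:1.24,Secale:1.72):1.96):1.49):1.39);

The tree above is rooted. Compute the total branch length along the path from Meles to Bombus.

14.29

The path runs Meles → … → MRCA → … → Bombus; the MRCA is the node subtending (((((Meles,Ateles),Capsella),((Apis,Enhydra),(Kluyveromyces,Oryza))),Yersinia),((((Shigella,Cavia),Sorghum),(((((Melursus,Turdus),(Bombus,Felis)),(Salamandra,Picea)),(Brassica,(Triticum,(Passer,Meleagris)),(Solenopsis,Tsuga))),(Formica,Klebsiella))),(Saimiri,Secale))).
Branch lengths along that path: 1.96 + 0.10 + 1.42 + 1.08 + 0.37 + 1.49 + 0.84 + 1.96 + 1.34 + 1.97 + 0.26 + 1.15 + 0.35 = 14.29.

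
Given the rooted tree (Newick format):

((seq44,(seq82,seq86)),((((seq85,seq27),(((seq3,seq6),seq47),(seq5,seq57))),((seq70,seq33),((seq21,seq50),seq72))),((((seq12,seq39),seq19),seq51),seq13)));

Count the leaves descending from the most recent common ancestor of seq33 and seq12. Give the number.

17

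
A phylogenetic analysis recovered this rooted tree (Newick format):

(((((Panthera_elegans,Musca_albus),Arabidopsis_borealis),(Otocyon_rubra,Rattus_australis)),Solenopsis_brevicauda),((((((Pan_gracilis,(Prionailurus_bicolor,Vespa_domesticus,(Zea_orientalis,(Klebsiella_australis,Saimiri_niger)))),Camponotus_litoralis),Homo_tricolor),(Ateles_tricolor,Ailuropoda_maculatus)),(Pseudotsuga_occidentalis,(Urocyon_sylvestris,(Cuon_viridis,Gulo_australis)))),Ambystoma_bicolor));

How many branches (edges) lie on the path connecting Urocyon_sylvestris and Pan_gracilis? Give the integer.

The MRCA of Urocyon_sylvestris and Pan_gracilis is the node subtending (((((Pan_gracilis,(Prionailurus_bicolor,Vespa_domesticus,(Zea_orientalis,(Klebsiella_australis,Saimiri_niger)))),Camponotus_litoralis),Homo_tricolor),(Ateles_tricolor,Ailuropoda_maculatus)),(Pseudotsuga_occidentalis,(Urocyon_sylvestris,(Cuon_viridis,Gulo_australis)))).
From Urocyon_sylvestris up to that node: 3 branches. From Pan_gracilis up to the same node: 5 branches. Total: 3 + 5 = 8.

8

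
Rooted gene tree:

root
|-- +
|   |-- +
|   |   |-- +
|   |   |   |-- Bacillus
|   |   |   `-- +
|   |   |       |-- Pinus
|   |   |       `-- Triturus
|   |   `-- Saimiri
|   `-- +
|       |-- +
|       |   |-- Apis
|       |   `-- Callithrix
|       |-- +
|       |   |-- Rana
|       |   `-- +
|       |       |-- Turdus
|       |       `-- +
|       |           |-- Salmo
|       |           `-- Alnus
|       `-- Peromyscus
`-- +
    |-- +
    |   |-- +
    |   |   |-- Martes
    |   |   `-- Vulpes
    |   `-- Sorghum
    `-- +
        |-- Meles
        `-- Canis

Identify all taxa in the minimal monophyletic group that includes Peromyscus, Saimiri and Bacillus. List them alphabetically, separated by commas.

Alnus, Apis, Bacillus, Callithrix, Peromyscus, Pinus, Rana, Saimiri, Salmo, Triturus, Turdus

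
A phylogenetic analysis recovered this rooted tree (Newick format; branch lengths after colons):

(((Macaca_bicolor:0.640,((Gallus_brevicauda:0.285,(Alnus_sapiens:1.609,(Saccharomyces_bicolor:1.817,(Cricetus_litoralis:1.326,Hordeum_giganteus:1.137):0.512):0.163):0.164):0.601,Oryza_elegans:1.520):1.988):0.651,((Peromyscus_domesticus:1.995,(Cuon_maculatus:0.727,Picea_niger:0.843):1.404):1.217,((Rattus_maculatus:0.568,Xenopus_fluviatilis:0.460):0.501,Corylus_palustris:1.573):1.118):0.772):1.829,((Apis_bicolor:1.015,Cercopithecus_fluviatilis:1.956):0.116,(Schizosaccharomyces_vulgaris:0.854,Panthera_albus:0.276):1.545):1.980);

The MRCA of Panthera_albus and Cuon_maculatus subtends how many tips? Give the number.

17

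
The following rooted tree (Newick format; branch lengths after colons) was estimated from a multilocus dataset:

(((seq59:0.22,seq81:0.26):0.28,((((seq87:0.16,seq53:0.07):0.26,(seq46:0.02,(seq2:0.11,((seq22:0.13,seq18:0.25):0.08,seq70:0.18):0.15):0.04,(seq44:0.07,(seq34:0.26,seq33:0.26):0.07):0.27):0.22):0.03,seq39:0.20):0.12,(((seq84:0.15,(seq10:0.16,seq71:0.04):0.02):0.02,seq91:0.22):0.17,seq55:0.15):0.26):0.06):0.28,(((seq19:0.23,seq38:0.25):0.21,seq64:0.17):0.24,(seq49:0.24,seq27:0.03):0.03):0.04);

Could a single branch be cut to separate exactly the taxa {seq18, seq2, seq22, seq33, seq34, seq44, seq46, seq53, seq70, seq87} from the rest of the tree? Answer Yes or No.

Yes

The most recent common ancestor of these taxa subtends ((seq87,seq53),(seq46,(seq2,((seq22,seq18),seq70)),(seq44,(seq34,seq33)))).
That clade has exactly 10 tips — every listed taxon and nothing else — so the group is monophyletic.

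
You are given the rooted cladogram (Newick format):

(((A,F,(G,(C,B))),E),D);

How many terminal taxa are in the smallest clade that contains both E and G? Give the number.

6

The MRCA of E and G is the node subtending ((A,F,(G,(C,B))),E).
That clade contains 6 terminal taxa: A, B, C, E, F, G.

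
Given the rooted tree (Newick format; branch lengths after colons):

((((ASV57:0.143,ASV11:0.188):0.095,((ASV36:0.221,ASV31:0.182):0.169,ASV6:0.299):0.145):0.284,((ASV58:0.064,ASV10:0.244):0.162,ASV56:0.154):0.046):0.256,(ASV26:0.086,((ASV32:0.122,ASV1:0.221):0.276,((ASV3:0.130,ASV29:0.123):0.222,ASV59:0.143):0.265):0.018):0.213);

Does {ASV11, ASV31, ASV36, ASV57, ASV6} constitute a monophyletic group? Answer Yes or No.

Yes

The most recent common ancestor of these taxa subtends ((ASV57,ASV11),((ASV36,ASV31),ASV6)).
That clade has exactly 5 tips — every listed taxon and nothing else — so the group is monophyletic.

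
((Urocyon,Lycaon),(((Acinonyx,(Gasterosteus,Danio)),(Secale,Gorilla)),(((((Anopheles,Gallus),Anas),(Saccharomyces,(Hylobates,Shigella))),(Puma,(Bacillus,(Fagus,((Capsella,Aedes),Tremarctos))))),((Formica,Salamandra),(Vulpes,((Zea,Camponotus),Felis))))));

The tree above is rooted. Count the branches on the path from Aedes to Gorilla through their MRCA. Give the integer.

The MRCA of Aedes and Gorilla is the node subtending (((Acinonyx,(Gasterosteus,Danio)),(Secale,Gorilla)),(((((Anopheles,Gallus),Anas),(Saccharomyces,(Hylobates,Shigella))),(Puma,(Bacillus,(Fagus,((Capsella,Aedes),Tremarctos))))),((Formica,Salamandra),(Vulpes,((Zea,Camponotus),Felis))))).
From Aedes up to that node: 8 branches. From Gorilla up to the same node: 3 branches. Total: 8 + 3 = 11.

11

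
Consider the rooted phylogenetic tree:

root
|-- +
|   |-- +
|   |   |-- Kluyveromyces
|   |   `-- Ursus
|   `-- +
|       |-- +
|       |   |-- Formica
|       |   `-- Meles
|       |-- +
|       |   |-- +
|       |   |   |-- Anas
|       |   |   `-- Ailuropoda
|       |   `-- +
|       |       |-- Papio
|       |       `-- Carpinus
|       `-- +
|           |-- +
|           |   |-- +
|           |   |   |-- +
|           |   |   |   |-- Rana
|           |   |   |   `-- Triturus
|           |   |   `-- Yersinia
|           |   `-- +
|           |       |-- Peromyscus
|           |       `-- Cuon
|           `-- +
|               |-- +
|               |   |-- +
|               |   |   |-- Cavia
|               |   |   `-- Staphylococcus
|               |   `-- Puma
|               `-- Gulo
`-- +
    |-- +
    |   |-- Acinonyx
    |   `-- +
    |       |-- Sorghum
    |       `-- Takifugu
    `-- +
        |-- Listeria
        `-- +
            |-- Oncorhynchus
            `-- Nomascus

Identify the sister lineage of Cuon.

Peromyscus

Cuon attaches to the tree at the node subtending (Peromyscus,Cuon).
The other lineage descending from that same node — the sister group — is the single tip Peromyscus.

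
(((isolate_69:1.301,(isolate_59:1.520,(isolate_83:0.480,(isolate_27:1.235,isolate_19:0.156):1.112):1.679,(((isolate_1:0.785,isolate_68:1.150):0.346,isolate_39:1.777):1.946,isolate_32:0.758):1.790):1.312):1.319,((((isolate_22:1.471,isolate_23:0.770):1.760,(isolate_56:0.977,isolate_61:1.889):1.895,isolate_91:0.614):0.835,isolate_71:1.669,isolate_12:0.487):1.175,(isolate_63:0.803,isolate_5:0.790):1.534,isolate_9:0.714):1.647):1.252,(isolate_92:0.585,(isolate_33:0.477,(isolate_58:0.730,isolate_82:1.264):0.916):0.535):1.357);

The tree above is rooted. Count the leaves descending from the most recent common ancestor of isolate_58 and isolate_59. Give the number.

23

The MRCA of isolate_58 and isolate_59 is the root, so the clade is the entire tree.
That clade contains 23 terminal taxa: isolate_1, isolate_12, isolate_19, isolate_22, isolate_23, isolate_27, isolate_32, isolate_33, isolate_39, isolate_5, isolate_56, isolate_58, isolate_59, isolate_61, isolate_63, isolate_68, isolate_69, isolate_71, isolate_82, isolate_83, isolate_9, isolate_91, isolate_92.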